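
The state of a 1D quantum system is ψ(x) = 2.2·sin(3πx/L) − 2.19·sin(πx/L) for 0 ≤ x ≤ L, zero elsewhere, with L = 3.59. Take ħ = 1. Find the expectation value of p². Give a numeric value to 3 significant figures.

p² ψ = −ħ² d²ψ/dx²; ⟨p²⟩ = −ħ² ∫ ψ*·ψ'' dx / ∫|ψ|² dx.
d²/dx² sin(jπx/L) = −(jπ/L)²·sin(jπx/L); on 0 ≤ x ≤ L, ∫sin²(jπx/L) dx = L/2 and ∫sin(jπx/L)·sin(lπx/L) dx = 0 for j ≠ l, so only diagonal terms survive in ∫|ψ|² and ∫ψ·ψ″; ∫ψ·ψ′ dx = [ψ²/2] between the walls = 0.
State is unnormalized: ∫|ψ|² dx = 17.297, and ∫ψ*·(−ħ² ψ'') dx = 66.470, so ⟨p²⟩ = 66.470 / 17.297.
⟨p²⟩ = 3.8429.

3.84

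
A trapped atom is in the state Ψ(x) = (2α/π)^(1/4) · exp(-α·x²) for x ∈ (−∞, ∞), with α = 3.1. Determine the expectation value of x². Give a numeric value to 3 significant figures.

0.0806

⟨x²⟩ = ∫ x²·|Ψ|² dx (integrals over the domain).
Gaussian moments: ∫x^(2j)·e^(−2αx²) dx = (2j−1)!!/(4α)^j · √(π/(2α)), odd powers integrate to 0; here √(π/(2α)) = 0.71183.
⟨x²⟩ = 0.080645.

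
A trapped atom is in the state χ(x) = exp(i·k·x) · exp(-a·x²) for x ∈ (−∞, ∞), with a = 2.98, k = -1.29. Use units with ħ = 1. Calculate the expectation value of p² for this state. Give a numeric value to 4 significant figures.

4.644

p² χ = −ħ² d²χ/dx²; ⟨p²⟩ = −ħ² ∫ χ*·χ'' dx / ∫|χ|² dx.
Gaussian moments: ∫x^(2j)·e^(−2ax²) dx = (2j−1)!!/(4a)^j · √(π/(2a)), odd powers integrate to 0; here √(π/(2a)) = 0.72603. Derivatives: χ′ = (ik − 2ax)·χ, χ″ = ((ik − 2ax)² − 2a)·χ; the odd-in-x pieces drop out.
State is unnormalized: ∫|χ|² dx = 0.72603, and ∫χ*·(−ħ² χ'') dx = 3.3717, so ⟨p²⟩ = 3.3717 / 0.72603.
⟨p²⟩ = 4.6441.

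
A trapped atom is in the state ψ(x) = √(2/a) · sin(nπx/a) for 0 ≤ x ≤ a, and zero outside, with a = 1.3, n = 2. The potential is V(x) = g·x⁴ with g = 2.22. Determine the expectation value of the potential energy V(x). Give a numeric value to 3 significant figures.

⟨V⟩ = ∫ V(x)·|ψ|² dx.
With sin²θ = (1 − cos2θ)/2 on 0 ≤ x ≤ a: ∫sin²(nπx/a) dx = a/2, ∫x·sin²(nπx/a) dx = a²/4, ∫x²·sin²(nπx/a) dx = a³·(1/6 − 1/(4n²π²)); higher powers xᵏ the same way, integrating xᵏ·cos(2nπx/a) by parts.
⟨V⟩ = 1.1136.

1.11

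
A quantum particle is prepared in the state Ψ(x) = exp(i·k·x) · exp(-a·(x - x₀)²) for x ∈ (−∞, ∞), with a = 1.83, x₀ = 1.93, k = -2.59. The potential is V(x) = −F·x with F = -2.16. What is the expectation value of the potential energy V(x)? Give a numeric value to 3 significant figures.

⟨V⟩ = ∫ V(x)·|Ψ|² dx / ∫|Ψ|² dx.
Gaussian moments (u = x − x₀): ∫u^(2j)·e^(−2au²) du = (2j−1)!!/(4a)^j · √(π/(2a)), odd powers integrate to 0; here √(π/(2a)) = 0.92648.
State is unnormalized: ∫|Ψ|² dx = 0.92648, and ∫Ψ*·V(x)·Ψ dx = 3.8623, so ⟨V⟩ = 3.8623 / 0.92648.
⟨V⟩ = 4.1688.

4.17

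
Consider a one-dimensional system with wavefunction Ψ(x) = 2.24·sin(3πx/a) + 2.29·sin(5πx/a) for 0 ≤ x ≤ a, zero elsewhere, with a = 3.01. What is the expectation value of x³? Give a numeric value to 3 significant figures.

⟨x³⟩ = ∫ x³·|Ψ|² dx / ∫|Ψ|² dx (integrals over the domain).
On 0 ≤ x ≤ a (j ≠ l): ∫sin²(jπx/a) dx = a/2, ∫sin(jπx/a)·sin(lπx/a) dx = 0; diagonal moments ∫x·sin²(jπx/a) dx = a²/4, ∫x²·sin²(jπx/a) dx = a³·(1/6 − 1/(4j²π²)); cross terms ∫x·sin(jπx/a)·sin(lπx/a) dx = 0 for j + l even and −4jla²/(π²(j² − l²)²) for j + l odd, ∫x²·sin(jπx/a)·sin(lπx/a) dx = (−1)^(j+l)·4jla³/(π²(j² − l²)²); higher powers the same way via product-to-sum and parts.
State is unnormalized: ∫|Ψ|² dx = 15.444, and ∫Ψ*·x³·Ψ dx = 132.90, so ⟨x³⟩ = 132.90 / 15.444.
⟨x³⟩ = 8.6051.

8.61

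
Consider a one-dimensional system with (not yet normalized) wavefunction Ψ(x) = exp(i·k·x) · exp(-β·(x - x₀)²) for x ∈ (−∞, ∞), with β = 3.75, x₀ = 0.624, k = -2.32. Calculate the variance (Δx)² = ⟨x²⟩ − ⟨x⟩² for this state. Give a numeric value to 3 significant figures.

0.0667

Compute ⟨x⟩ and ⟨x²⟩ separately, then (Δx)² = ⟨x²⟩ − ⟨x⟩².
Gaussian moments (u = x − x₀): ∫u^(2j)·e^(−2βu²) du = (2j−1)!!/(4β)^j · √(π/(2β)), odd powers integrate to 0; here √(π/(2β)) = 0.64721.
Normalization: ∫|Ψ|² dx = 0.64721.
⟨x⟩ = 0.62400 and ⟨x²⟩ = 0.45604.
(Δx)² = 0.45604 − (0.62400)² = 0.066667.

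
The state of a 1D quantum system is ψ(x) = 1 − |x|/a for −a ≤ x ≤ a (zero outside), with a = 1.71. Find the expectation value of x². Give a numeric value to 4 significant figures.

0.2924

⟨x²⟩ = ∫ x²·|ψ|² dx / ∫|ψ|² dx (integrals over the domain).
ψ is even, so ∫ over [−a, a] = 2∫₀ᵃ with ψ = 1 − x/a there: ∫₀ᵃ (1 − x/a)² dx = a/3, ∫₀ᵃ x²(1 − x/a)² dx = a³/30, ∫₀ᵃ x⁴(1 − x/a)² dx = a⁵/105.
State is unnormalized: ∫|ψ|² dx = 1.1400, and ∫ψ*·x²·ψ dx = 0.33335, so ⟨x²⟩ = 0.33335 / 1.1400.
⟨x²⟩ = 0.29241.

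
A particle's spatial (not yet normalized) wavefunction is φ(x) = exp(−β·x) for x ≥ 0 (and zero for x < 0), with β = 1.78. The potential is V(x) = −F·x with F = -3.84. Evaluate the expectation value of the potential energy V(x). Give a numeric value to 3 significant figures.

⟨V⟩ = ∫ V(x)·|φ|² dx / ∫|φ|² dx.
Every integrand reduces to terms xʲ·e^(−2βx) on [0, ∞); use ∫₀^∞ xʲ·e^(−2βx) dx = j!/(2β)^(j+1).
State is unnormalized: ∫|φ|² dx = 0.28090, and ∫φ*·V(x)·φ dx = 0.30299, so ⟨V⟩ = 0.30299 / 0.28090.
⟨V⟩ = 1.0787.

1.08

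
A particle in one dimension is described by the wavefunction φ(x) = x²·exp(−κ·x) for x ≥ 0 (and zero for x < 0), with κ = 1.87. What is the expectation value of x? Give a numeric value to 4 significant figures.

1.337

⟨x⟩ = ∫ x·|φ|² dx / ∫|φ|² dx (integrals over the domain).
Every integrand reduces to terms xʲ·e^(−2κx) on [0, ∞); use ∫₀^∞ xʲ·e^(−2κx) dx = j!/(2κ)^(j+1).
State is unnormalized: ∫|φ|² dx = 0.032798, and ∫φ*·x·φ dx = 0.043848, so ⟨x⟩ = 0.043848 / 0.032798.
⟨x⟩ = 1.3369.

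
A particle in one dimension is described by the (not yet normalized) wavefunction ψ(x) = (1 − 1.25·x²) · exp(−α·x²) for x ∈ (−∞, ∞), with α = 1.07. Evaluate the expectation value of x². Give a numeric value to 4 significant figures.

0.1833

⟨x²⟩ = ∫ x²·|ψ|² dx / ∫|ψ|² dx (integrals over the domain).
Expand each integrand as polynomial × e^(−2αx²) and use ∫x^(2j)·e^(−2αx²) dx = (2j−1)!!/(4α)^j · √(π/(2α)), odd powers → 0; here √(π/(2α)) = 1.2116.
State is unnormalized: ∫|ψ|² dx = 0.81394, and ∫ψ*·x²·ψ dx = 0.14922, so ⟨x²⟩ = 0.14922 / 0.81394.
⟨x²⟩ = 0.18333.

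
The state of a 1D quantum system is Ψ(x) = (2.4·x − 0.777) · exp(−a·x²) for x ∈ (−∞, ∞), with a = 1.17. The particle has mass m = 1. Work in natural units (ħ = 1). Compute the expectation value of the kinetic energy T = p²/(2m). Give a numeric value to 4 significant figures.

T = −(ħ²/2m) d²/dx², so ⟨T⟩ = −(ħ²/2m) ∫ Ψ*·Ψ'' dx / ∫|Ψ|² dx; with m = 1.
Expand each integrand as polynomial × e^(−2ax²) and use ∫x^(2j)·e^(−2ax²) dx = (2j−1)!!/(4a)^j · √(π/(2a)), odd powers → 0; here √(π/(2a)) = 1.1587. Differentiate with the product rule, d/dx e^(−ax²) = −2ax·e^(−ax²).
State is unnormalized: ∫|Ψ|² dx = 2.1256, and ∫Ψ*·(−ħ²/2m · Ψ'') dx = 2.9120, so ⟨T⟩ = 2.9120 / 2.1256.
⟨T⟩ = 1.3700.

1.370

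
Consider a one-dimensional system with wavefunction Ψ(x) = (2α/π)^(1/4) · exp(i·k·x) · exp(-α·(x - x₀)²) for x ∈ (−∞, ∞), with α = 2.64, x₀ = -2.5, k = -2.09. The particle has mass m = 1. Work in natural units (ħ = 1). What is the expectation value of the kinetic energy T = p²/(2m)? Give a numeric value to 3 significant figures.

3.50

T = −(ħ²/2m) d²/dx², so ⟨T⟩ = −(ħ²/2m) ∫ Ψ*·Ψ'' dx; with m = 1.
Gaussian moments (u = x − x₀): ∫u^(2j)·e^(−2αu²) du = (2j−1)!!/(4α)^j · √(π/(2α)), odd powers integrate to 0; here √(π/(2α)) = 0.77136. Derivatives: Ψ′ = (ik − 2αu)·Ψ, Ψ″ = ((ik − 2αu)² − 2α)·Ψ; the odd-in-u pieces drop out.
⟨T⟩ = 3.5041.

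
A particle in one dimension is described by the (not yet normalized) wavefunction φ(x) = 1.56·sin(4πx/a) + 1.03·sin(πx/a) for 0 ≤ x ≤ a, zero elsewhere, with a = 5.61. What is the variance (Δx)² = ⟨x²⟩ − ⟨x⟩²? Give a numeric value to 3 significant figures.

Compute ⟨x⟩ and ⟨x²⟩ separately, then (Δx)² = ⟨x²⟩ − ⟨x⟩².
On 0 ≤ x ≤ a (j ≠ l): ∫sin²(jπx/a) dx = a/2, ∫sin(jπx/a)·sin(lπx/a) dx = 0; diagonal moments ∫x·sin²(jπx/a) dx = a²/4, ∫x²·sin²(jπx/a) dx = a³·(1/6 − 1/(4j²π²)); cross terms ∫x·sin(jπx/a)·sin(lπx/a) dx = 0 for j + l even and −4jla²/(π²(j² − l²)²) for j + l odd, ∫x²·sin(jπx/a)·sin(lπx/a) dx = (−1)^(j+l)·4jla³/(π²(j² − l²)²); higher powers the same way via product-to-sum and parts.
Normalization: ∫|φ|² dx = 9.8021.
⟨x⟩ = 2.7307 and ⟨x²⟩ = 9.5202.
(Δx)² = 9.5202 − (2.7307)² = 2.0637.

2.06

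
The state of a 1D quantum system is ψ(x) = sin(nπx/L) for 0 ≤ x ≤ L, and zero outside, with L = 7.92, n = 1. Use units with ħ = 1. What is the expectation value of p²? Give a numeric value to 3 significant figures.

p² ψ = −ħ² d²ψ/dx²; ⟨p²⟩ = −ħ² ∫ ψ*·ψ'' dx / ∫|ψ|² dx.
d/dx sin(nπx/L) = (nπ/L)·cos(nπx/L) and d²/dx² sin(nπx/L) = −(nπ/L)²·sin(nπx/L); on 0 ≤ x ≤ L, ∫sin²(nπx/L) dx = L/2 and ∫sin(nπx/L)·cos(nπx/L) dx = 0.
State is unnormalized: ∫|ψ|² dx = 3.9600, and ∫ψ*·(−ħ² ψ'') dx = 0.62308, so ⟨p²⟩ = 0.62308 / 3.9600.
⟨p²⟩ = 0.15734.

0.157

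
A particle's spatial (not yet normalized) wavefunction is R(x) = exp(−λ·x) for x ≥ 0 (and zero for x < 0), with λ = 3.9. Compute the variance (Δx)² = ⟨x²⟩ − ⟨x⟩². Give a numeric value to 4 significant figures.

0.01644

Compute ⟨x⟩ and ⟨x²⟩ separately, then (Δx)² = ⟨x²⟩ − ⟨x⟩².
Every integrand reduces to terms xʲ·e^(−2λx) on [0, ∞); use ∫₀^∞ xʲ·e^(−2λx) dx = j!/(2λ)^(j+1).
Normalization: ∫|R|² dx = 0.12821.
⟨x⟩ = 0.12821 and ⟨x²⟩ = 0.032873.
(Δx)² = 0.032873 − (0.12821)² = 0.016437.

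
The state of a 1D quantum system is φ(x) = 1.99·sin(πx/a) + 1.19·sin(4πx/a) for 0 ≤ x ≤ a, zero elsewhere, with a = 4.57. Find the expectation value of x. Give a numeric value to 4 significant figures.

⟨x⟩ = ∫ x·|φ|² dx / ∫|φ|² dx (integrals over the domain).
On 0 ≤ x ≤ a (j ≠ l): ∫sin²(jπx/a) dx = a/2, ∫sin(jπx/a)·sin(lπx/a) dx = 0; diagonal moments ∫x·sin²(jπx/a) dx = a²/4, ∫x²·sin²(jπx/a) dx = a³·(1/6 − 1/(4j²π²)); cross terms ∫x·sin(jπx/a)·sin(lπx/a) dx = 0 for j + l even and −4jla²/(π²(j² − l²)²) for j + l odd, ∫x²·sin(jπx/a)·sin(lπx/a) dx = (−1)^(j+l)·4jla³/(π²(j² − l²)²); higher powers the same way via product-to-sum and parts.
State is unnormalized: ∫|φ|² dx = 12.285, and ∫φ*·x·φ dx = 27.358, so ⟨x⟩ = 27.358 / 12.285.
⟨x⟩ = 2.2270.

2.227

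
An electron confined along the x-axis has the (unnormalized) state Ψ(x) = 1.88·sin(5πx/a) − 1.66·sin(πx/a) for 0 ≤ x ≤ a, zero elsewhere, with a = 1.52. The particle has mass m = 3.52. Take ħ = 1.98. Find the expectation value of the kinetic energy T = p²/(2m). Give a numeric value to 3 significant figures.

T = −(ħ²/2m) d²/dx², so ⟨T⟩ = −(ħ²/2m) ∫ Ψ*·Ψ'' dx / ∫|Ψ|² dx; with m = 3.52.
d²/dx² sin(jπx/a) = −(jπ/a)²·sin(jπx/a); on 0 ≤ x ≤ a, ∫sin²(jπx/a) dx = a/2 and ∫sin(jπx/a)·sin(lπx/a) dx = 0 for j ≠ l, so only diagonal terms survive in ∫|Ψ|² and ∫Ψ·Ψ″; ∫Ψ·Ψ′ dx = [Ψ²/2] between the walls = 0.
State is unnormalized: ∫|Ψ|² dx = 4.7804, and ∫Ψ*·(−ħ²/2m · Ψ'') dx = 164.73, so ⟨T⟩ = 164.73 / 4.7804.
⟨T⟩ = 34.460.

34.5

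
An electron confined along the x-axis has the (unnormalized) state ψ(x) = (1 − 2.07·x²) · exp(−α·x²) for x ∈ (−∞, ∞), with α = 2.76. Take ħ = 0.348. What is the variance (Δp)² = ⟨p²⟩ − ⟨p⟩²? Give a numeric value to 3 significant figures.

0.742

Compute ⟨p⟩ and ⟨p²⟩ separately; (Δp)² = ⟨p²⟩ − ⟨p⟩².
Expand each integrand as polynomial × e^(−2αx²) and use ∫x^(2j)·e^(−2αx²) dx = (2j−1)!!/(4α)^j · √(π/(2α)), odd powers → 0; here √(π/(2α)) = 0.75441. Differentiate with the product rule, d/dx e^(−αx²) = −2αx·e^(−αx²).
Normalization: ∫|ψ|² dx = 0.55107.
⟨p⟩ = 0.0000 and ⟨p²⟩ = 0.74178.
(Δp)² = 0.74178 − (0.0000)² = 0.74178.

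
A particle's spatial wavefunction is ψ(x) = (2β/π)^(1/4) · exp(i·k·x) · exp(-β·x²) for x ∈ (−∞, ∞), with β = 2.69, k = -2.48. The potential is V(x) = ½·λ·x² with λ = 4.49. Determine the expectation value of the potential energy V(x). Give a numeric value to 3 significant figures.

⟨V⟩ = ∫ V(x)·|ψ|² dx.
Gaussian moments: ∫x^(2j)·e^(−2βx²) dx = (2j−1)!!/(4β)^j · √(π/(2β)), odd powers integrate to 0; here √(π/(2β)) = 0.76416.
⟨V⟩ = 0.20864.

0.209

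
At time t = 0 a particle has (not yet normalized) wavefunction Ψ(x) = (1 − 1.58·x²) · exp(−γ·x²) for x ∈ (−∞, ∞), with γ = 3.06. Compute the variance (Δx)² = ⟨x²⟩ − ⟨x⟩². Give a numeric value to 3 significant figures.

0.0491

Compute ⟨x⟩ and ⟨x²⟩ separately, then (Δx)² = ⟨x²⟩ − ⟨x⟩².
Expand each integrand as polynomial × e^(−2γx²) and use ∫x^(2j)·e^(−2γx²) dx = (2j−1)!!/(4γ)^j · √(π/(2γ)), odd powers → 0; here √(π/(2γ)) = 0.71647.
Normalization: ∫|Ψ|² dx = 0.56732.
⟨x⟩ = 0.0000 and ⟨x²⟩ = 0.049055.
(Δx)² = 0.049055 − (0.0000)² = 0.049055.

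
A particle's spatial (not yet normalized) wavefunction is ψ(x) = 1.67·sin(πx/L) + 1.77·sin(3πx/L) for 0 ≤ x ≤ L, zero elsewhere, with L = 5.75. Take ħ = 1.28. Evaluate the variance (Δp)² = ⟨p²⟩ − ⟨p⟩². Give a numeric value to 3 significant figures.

Compute ⟨p⟩ and ⟨p²⟩ separately; (Δp)² = ⟨p²⟩ − ⟨p⟩².
d²/dx² sin(jπx/L) = −(jπ/L)²·sin(jπx/L); on 0 ≤ x ≤ L, ∫sin²(jπx/L) dx = L/2 and ∫sin(jπx/L)·sin(lπx/L) dx = 0 for j ≠ l, so only diagonal terms survive in ∫|ψ|² and ∫ψ·ψ″; ∫ψ·ψ′ dx = [ψ²/2] between the walls = 0.
Normalization: ∫|ψ|² dx = 17.025.
⟨p⟩ = 0.0000 and ⟨p²⟩ = 2.5591.
(Δp)² = 2.5591 − (0.0000)² = 2.5591.

2.56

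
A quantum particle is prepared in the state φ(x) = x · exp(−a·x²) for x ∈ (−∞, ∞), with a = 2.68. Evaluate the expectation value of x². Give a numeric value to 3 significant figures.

⟨x²⟩ = ∫ x²·|φ|² dx / ∫|φ|² dx (integrals over the domain).
Expand each integrand as polynomial × e^(−2ax²) and use ∫x^(2j)·e^(−2ax²) dx = (2j−1)!!/(4a)^j · √(π/(2a)), odd powers → 0; here √(π/(2a)) = 0.76558.
State is unnormalized: ∫|φ|² dx = 0.071416, and ∫φ*·x²·φ dx = 0.019986, so ⟨x²⟩ = 0.019986 / 0.071416.
⟨x²⟩ = 0.27985.

0.280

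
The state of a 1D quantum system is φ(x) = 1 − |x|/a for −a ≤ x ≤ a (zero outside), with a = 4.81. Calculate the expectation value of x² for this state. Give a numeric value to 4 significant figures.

2.314

⟨x²⟩ = ∫ x²·|φ|² dx / ∫|φ|² dx (integrals over the domain).
φ is even, so ∫ over [−a, a] = 2∫₀ᵃ with φ = 1 − x/a there: ∫₀ᵃ (1 − x/a)² dx = a/3, ∫₀ᵃ x²(1 − x/a)² dx = a³/30, ∫₀ᵃ x⁴(1 − x/a)² dx = a⁵/105.
State is unnormalized: ∫|φ|² dx = 3.2067, and ∫φ*·x²·φ dx = 7.4190, so ⟨x²⟩ = 7.4190 / 3.2067.
⟨x²⟩ = 2.3136.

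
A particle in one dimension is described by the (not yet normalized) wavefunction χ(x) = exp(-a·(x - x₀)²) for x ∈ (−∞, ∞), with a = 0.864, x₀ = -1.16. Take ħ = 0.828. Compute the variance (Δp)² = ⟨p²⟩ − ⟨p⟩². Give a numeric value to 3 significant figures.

Compute ⟨p⟩ and ⟨p²⟩ separately; (Δp)² = ⟨p²⟩ − ⟨p⟩².
Gaussian moments (u = x − x₀): ∫u^(2j)·e^(−2au²) du = (2j−1)!!/(4a)^j · √(π/(2a)), odd powers integrate to 0; here √(π/(2a)) = 1.3484. Derivatives: d/dx e^(−au²) = −2au·e^(−au²), d²/dx² e^(−au²) = (4a²u² − 2a)·e^(−au²).
Normalization: ∫|χ|² dx = 1.3484.
⟨p⟩ = 0.0000 and ⟨p²⟩ = 0.59234.
(Δp)² = 0.59234 − (0.0000)² = 0.59234.

0.592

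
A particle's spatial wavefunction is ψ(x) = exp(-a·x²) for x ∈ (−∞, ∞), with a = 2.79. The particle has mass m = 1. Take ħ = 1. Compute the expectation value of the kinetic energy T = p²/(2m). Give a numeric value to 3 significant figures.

T = −(ħ²/2m) d²/dx², so ⟨T⟩ = −(ħ²/2m) ∫ ψ*·ψ'' dx / ∫|ψ|² dx; with m = 1.
Gaussian moments: ∫x^(2j)·e^(−2ax²) dx = (2j−1)!!/(4a)^j · √(π/(2a)), odd powers integrate to 0; here √(π/(2a)) = 0.75034. Derivatives: d/dx e^(−ax²) = −2ax·e^(−ax²), d²/dx² e^(−ax²) = (4a²x² − 2a)·e^(−ax²).
State is unnormalized: ∫|ψ|² dx = 0.75034, and ∫ψ*·(−ħ²/2m · ψ'') dx = 1.0467, so ⟨T⟩ = 1.0467 / 0.75034.
⟨T⟩ = 1.3950.

1.40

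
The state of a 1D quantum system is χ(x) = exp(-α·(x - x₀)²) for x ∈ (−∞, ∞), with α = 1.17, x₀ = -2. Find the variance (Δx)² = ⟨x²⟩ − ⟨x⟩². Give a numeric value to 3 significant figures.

0.214

Compute ⟨x⟩ and ⟨x²⟩ separately, then (Δx)² = ⟨x²⟩ − ⟨x⟩².
Gaussian moments (u = x − x₀): ∫u^(2j)·e^(−2αu²) du = (2j−1)!!/(4α)^j · √(π/(2α)), odd powers integrate to 0; here √(π/(2α)) = 1.1587.
Normalization: ∫|χ|² dx = 1.1587.
⟨x⟩ = -2.0000 and ⟨x²⟩ = 4.2137.
(Δx)² = 4.2137 − (-2.0000)² = 0.21368.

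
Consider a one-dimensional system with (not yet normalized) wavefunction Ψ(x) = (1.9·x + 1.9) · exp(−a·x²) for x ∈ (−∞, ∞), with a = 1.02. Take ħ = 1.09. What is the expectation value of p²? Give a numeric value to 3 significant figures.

1.69

p² Ψ = −ħ² d²Ψ/dx²; ⟨p²⟩ = −ħ² ∫ Ψ*·Ψ'' dx / ∫|Ψ|² dx.
Expand each integrand as polynomial × e^(−2ax²) and use ∫x^(2j)·e^(−2ax²) dx = (2j−1)!!/(4a)^j · √(π/(2a)), odd powers → 0; here √(π/(2a)) = 1.2410. Differentiate with the product rule, d/dx e^(−ax²) = −2ax·e^(−ax²).
State is unnormalized: ∫|Ψ|² dx = 5.5779, and ∫Ψ*·(−ħ² Ψ'') dx = 9.4209, so ⟨p²⟩ = 9.4209 / 5.5779.
⟨p²⟩ = 1.6890.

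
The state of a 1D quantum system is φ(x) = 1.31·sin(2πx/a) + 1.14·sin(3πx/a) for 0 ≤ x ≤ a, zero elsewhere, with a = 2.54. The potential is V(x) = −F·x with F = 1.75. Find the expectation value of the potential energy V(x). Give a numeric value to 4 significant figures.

-1.366

⟨V⟩ = ∫ V(x)·|φ|² dx / ∫|φ|² dx.
On 0 ≤ x ≤ a (j ≠ l): ∫sin²(jπx/a) dx = a/2, ∫sin(jπx/a)·sin(lπx/a) dx = 0; diagonal moments ∫x·sin²(jπx/a) dx = a²/4, ∫x²·sin²(jπx/a) dx = a³·(1/6 − 1/(4j²π²)); cross terms ∫x·sin(jπx/a)·sin(lπx/a) dx = 0 for j + l even and −4jla²/(π²(j² − l²)²) for j + l odd, ∫x²·sin(jπx/a)·sin(lπx/a) dx = (−1)^(j+l)·4jla³/(π²(j² − l²)²); higher powers the same way via product-to-sum and parts.
State is unnormalized: ∫|φ|² dx = 3.8299, and ∫φ*·V(x)·φ dx = -5.2320, so ⟨V⟩ = -5.2320 / 3.8299.
⟨V⟩ = -1.3661.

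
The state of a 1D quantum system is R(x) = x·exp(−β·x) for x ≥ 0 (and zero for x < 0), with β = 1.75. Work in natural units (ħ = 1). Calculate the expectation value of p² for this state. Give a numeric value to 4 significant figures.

p² R = −ħ² d²R/dx²; ⟨p²⟩ = −ħ² ∫ R*·R'' dx / ∫|R|² dx.
Differentiate x·exp(−β·x) with the product rule; every integrand then reduces to terms xʲ·e^(−2βx) on [0, ∞), with ∫₀^∞ xʲ·e^(−2βx) dx = j!/(2β)^(j+1).
State is unnormalized: ∫|R|² dx = 0.046647, and ∫R*·(−ħ² R'') dx = 0.14286, so ⟨p²⟩ = 0.14286 / 0.046647.
⟨p²⟩ = 3.0625.

3.063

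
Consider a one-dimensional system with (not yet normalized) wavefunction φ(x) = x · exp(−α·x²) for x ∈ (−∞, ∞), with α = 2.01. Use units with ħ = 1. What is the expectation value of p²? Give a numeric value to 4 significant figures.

p² φ = −ħ² d²φ/dx²; ⟨p²⟩ = −ħ² ∫ φ*·φ'' dx / ∫|φ|² dx.
Expand each integrand as polynomial × e^(−2αx²) and use ∫x^(2j)·e^(−2αx²) dx = (2j−1)!!/(4α)^j · √(π/(2α)), odd powers → 0; here √(π/(2α)) = 0.88402. Differentiate with the product rule, d/dx e^(−αx²) = −2αx·e^(−αx²).
State is unnormalized: ∫|φ|² dx = 0.10995, and ∫φ*·(−ħ² φ'') dx = 0.66301, so ⟨p²⟩ = 0.66301 / 0.10995.
⟨p²⟩ = 6.0300.

6.030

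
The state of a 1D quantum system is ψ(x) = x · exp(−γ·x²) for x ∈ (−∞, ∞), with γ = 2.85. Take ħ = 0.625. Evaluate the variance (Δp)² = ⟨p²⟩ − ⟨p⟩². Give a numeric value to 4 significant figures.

Compute ⟨p⟩ and ⟨p²⟩ separately; (Δp)² = ⟨p²⟩ − ⟨p⟩².
Expand each integrand as polynomial × e^(−2γx²) and use ∫x^(2j)·e^(−2γx²) dx = (2j−1)!!/(4γ)^j · √(π/(2γ)), odd powers → 0; here √(π/(2γ)) = 0.74240. Differentiate with the product rule, d/dx e^(−γx²) = −2γx·e^(−γx²).
Normalization: ∫|ψ|² dx = 0.065123.
⟨p⟩ = 0.0000 and ⟨p²⟩ = 3.3398.
(Δp)² = 3.3398 − (0.0000)² = 3.3398.

3.340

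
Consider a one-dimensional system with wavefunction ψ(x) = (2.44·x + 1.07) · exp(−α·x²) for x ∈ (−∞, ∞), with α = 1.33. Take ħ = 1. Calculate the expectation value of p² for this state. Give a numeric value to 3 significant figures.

p² ψ = −ħ² d²ψ/dx²; ⟨p²⟩ = −ħ² ∫ ψ*·ψ'' dx / ∫|ψ|² dx.
Expand each integrand as polynomial × e^(−2αx²) and use ∫x^(2j)·e^(−2αx²) dx = (2j−1)!!/(4α)^j · √(π/(2α)), odd powers → 0; here √(π/(2α)) = 1.0868. Differentiate with the product rule, d/dx e^(−αx²) = −2αx·e^(−αx²).
State is unnormalized: ∫|ψ|² dx = 2.4604, and ∫ψ*·(−ħ² ψ'') dx = 6.5074, so ⟨p²⟩ = 6.5074 / 2.4604.
⟨p²⟩ = 2.6448.

2.64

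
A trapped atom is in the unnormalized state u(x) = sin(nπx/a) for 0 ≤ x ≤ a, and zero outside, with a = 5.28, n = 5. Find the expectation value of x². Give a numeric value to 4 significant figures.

9.236

⟨x²⟩ = ∫ x²·|u|² dx / ∫|u|² dx (integrals over the domain).
With sin²θ = (1 − cos2θ)/2 on 0 ≤ x ≤ a: ∫sin²(nπx/a) dx = a/2, ∫x·sin²(nπx/a) dx = a²/4, ∫x²·sin²(nπx/a) dx = a³·(1/6 − 1/(4n²π²)); higher powers xᵏ the same way, integrating xᵏ·cos(2nπx/a) by parts.
State is unnormalized: ∫|u|² dx = 2.6400, and ∫u*·x²·u dx = 24.384, so ⟨x²⟩ = 24.384 / 2.6400.
⟨x²⟩ = 9.2363.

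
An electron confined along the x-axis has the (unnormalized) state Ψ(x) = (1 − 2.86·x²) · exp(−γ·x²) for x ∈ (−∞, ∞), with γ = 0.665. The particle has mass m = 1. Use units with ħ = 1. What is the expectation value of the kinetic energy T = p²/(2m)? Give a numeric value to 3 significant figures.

T = −(ħ²/2m) d²/dx², so ⟨T⟩ = −(ħ²/2m) ∫ Ψ*·Ψ'' dx / ∫|Ψ|² dx; with m = 1.
Expand each integrand as polynomial × e^(−2γx²) and use ∫x^(2j)·e^(−2γx²) dx = (2j−1)!!/(4γ)^j · √(π/(2γ)), odd powers → 0; here √(π/(2γ)) = 1.5369. Differentiate with the product rule, d/dx e^(−γx²) = −2γx·e^(−γx²).
State is unnormalized: ∫|Ψ|² dx = 3.5621, and ∫Ψ*·(−ħ²/2m · Ψ'') dx = 5.7452, so ⟨T⟩ = 5.7452 / 3.5621.
⟨T⟩ = 1.6129.

1.61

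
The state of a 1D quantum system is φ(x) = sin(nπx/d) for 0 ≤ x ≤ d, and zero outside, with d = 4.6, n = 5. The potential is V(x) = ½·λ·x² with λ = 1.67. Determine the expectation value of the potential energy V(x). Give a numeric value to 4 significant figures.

5.854

⟨V⟩ = ∫ V(x)·|φ|² dx / ∫|φ|² dx.
With sin²θ = (1 − cos2θ)/2 on 0 ≤ x ≤ d: ∫sin²(nπx/d) dx = d/2, ∫x·sin²(nπx/d) dx = d²/4, ∫x²·sin²(nπx/d) dx = d³·(1/6 − 1/(4n²π²)); higher powers xᵏ the same way, integrating xᵏ·cos(2nπx/d) by parts.
State is unnormalized: ∫|φ|² dx = 2.3000, and ∫φ*·V(x)·φ dx = 13.464, so ⟨V⟩ = 13.464 / 2.3000.
⟨V⟩ = 5.8537.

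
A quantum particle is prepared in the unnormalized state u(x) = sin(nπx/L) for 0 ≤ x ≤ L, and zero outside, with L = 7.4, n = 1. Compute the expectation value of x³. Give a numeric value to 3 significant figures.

⟨x³⟩ = ∫ x³·|u|² dx / ∫|u|² dx (integrals over the domain).
With sin²θ = (1 − cos2θ)/2 on 0 ≤ x ≤ L: ∫sin²(nπx/L) dx = L/2, ∫x·sin²(nπx/L) dx = L²/4, ∫x²·sin²(nπx/L) dx = L³·(1/6 − 1/(4n²π²)); higher powers xᵏ the same way, integrating xᵏ·cos(2nπx/L) by parts.
State is unnormalized: ∫|u|² dx = 3.7000, and ∫u*·x³·u dx = 260.90, so ⟨x³⟩ = 260.90 / 3.7000.
⟨x³⟩ = 70.513.

70.5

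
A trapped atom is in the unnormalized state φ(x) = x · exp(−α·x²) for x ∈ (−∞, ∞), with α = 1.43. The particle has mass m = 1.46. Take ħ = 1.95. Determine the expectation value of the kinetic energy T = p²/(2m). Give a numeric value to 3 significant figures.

T = −(ħ²/2m) d²/dx², so ⟨T⟩ = −(ħ²/2m) ∫ φ*·φ'' dx / ∫|φ|² dx; with m = 1.46.
Expand each integrand as polynomial × e^(−2αx²) and use ∫x^(2j)·e^(−2αx²) dx = (2j−1)!!/(4α)^j · √(π/(2α)), odd powers → 0; here √(π/(2α)) = 1.0481. Differentiate with the product rule, d/dx e^(−αx²) = −2αx·e^(−αx²).
State is unnormalized: ∫|φ|² dx = 0.18323, and ∫φ*·(−ħ²/2m · φ'') dx = 1.0236, so ⟨T⟩ = 1.0236 / 0.18323.
⟨T⟩ = 5.5865.

5.59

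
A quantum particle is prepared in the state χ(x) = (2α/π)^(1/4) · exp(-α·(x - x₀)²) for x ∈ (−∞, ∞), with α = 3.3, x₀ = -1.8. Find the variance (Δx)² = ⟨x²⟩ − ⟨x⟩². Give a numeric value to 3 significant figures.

Compute ⟨x⟩ and ⟨x²⟩ separately, then (Δx)² = ⟨x²⟩ − ⟨x⟩².
Gaussian moments (u = x − x₀): ∫u^(2j)·e^(−2αu²) du = (2j−1)!!/(4α)^j · √(π/(2α)), odd powers integrate to 0; here √(π/(2α)) = 0.68993.
⟨x⟩ = -1.8000 and ⟨x²⟩ = 3.3158.
(Δx)² = 3.3158 − (-1.8000)² = 0.075758.

0.0758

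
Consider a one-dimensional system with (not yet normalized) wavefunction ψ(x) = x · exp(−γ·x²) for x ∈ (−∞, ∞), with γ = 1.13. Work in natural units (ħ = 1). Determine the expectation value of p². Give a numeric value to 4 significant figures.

3.390

p² ψ = −ħ² d²ψ/dx²; ⟨p²⟩ = −ħ² ∫ ψ*·ψ'' dx / ∫|ψ|² dx.
Expand each integrand as polynomial × e^(−2γx²) and use ∫x^(2j)·e^(−2γx²) dx = (2j−1)!!/(4γ)^j · √(π/(2γ)), odd powers → 0; here √(π/(2γ)) = 1.1790. Differentiate with the product rule, d/dx e^(−γx²) = −2γx·e^(−γx²).
State is unnormalized: ∫|ψ|² dx = 0.26084, and ∫ψ*·(−ħ² ψ'') dx = 0.88426, so ⟨p²⟩ = 0.88426 / 0.26084.
⟨p²⟩ = 3.3900.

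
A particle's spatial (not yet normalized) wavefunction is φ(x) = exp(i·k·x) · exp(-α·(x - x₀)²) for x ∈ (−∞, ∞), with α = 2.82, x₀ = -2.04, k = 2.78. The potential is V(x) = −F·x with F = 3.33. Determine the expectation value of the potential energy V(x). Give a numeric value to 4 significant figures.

6.793

⟨V⟩ = ∫ V(x)·|φ|² dx / ∫|φ|² dx.
Gaussian moments (u = x − x₀): ∫u^(2j)·e^(−2αu²) du = (2j−1)!!/(4α)^j · √(π/(2α)), odd powers integrate to 0; here √(π/(2α)) = 0.74634.
State is unnormalized: ∫|φ|² dx = 0.74634, and ∫φ*·V(x)·φ dx = 5.0700, so ⟨V⟩ = 5.0700 / 0.74634.
⟨V⟩ = 6.7932.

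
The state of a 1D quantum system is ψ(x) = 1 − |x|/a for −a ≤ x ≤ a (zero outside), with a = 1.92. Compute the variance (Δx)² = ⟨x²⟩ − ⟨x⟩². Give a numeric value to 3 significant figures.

Compute ⟨x⟩ and ⟨x²⟩ separately, then (Δx)² = ⟨x²⟩ − ⟨x⟩².
ψ is even, so ∫ over [−a, a] = 2∫₀ᵃ with ψ = 1 − x/a there: ∫₀ᵃ (1 − x/a)² dx = a/3, ∫₀ᵃ x²(1 − x/a)² dx = a³/30, ∫₀ᵃ x⁴(1 − x/a)² dx = a⁵/105.
Normalization: ∫|ψ|² dx = 1.2800.
⟨x⟩ = 0.0000 and ⟨x²⟩ = 0.36864.
(Δx)² = 0.36864 − (0.0000)² = 0.36864.

0.369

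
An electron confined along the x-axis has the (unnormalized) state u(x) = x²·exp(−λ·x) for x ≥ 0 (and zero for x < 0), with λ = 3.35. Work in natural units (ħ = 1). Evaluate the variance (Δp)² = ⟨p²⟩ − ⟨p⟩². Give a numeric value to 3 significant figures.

3.74

Compute ⟨p⟩ and ⟨p²⟩ separately; (Δp)² = ⟨p²⟩ − ⟨p⟩².
Differentiate x²·exp(−λ·x) with the product rule; every integrand then reduces to terms xʲ·e^(−2λx) on [0, ∞), with ∫₀^∞ xʲ·e^(−2λx) dx = j!/(2λ)^(j+1).
Normalization: ∫|u|² dx = 0.0017776.
⟨p⟩ = 0.0000 and ⟨p²⟩ = 3.7408.
(Δp)² = 3.7408 − (0.0000)² = 3.7408.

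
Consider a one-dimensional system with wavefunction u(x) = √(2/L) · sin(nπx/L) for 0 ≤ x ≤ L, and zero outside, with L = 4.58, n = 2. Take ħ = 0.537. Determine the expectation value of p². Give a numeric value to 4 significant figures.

p² u = −ħ² d²u/dx²; ⟨p²⟩ = −ħ² ∫ u*·u'' dx.
d/dx sin(nπx/L) = (nπ/L)·cos(nπx/L) and d²/dx² sin(nπx/L) = −(nπ/L)²·sin(nπx/L); on 0 ≤ x ≤ L, ∫sin²(nπx/L) dx = L/2 and ∫sin(nπx/L)·cos(nπx/L) dx = 0.
⟨p²⟩ = 0.54272.

0.5427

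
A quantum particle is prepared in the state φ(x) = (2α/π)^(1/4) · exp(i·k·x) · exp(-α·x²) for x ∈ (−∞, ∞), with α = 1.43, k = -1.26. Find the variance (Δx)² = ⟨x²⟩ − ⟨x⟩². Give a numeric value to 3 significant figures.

0.175

Compute ⟨x⟩ and ⟨x²⟩ separately, then (Δx)² = ⟨x²⟩ − ⟨x⟩².
Gaussian moments: ∫x^(2j)·e^(−2αx²) dx = (2j−1)!!/(4α)^j · √(π/(2α)), odd powers integrate to 0; here √(π/(2α)) = 1.0481.
⟨x⟩ = 0.0000 and ⟨x²⟩ = 0.17483.
(Δx)² = 0.17483 − (0.0000)² = 0.17483.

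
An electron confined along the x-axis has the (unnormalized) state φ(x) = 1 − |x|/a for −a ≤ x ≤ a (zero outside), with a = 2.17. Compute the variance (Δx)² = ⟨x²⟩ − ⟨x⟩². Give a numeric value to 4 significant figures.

Compute ⟨x⟩ and ⟨x²⟩ separately, then (Δx)² = ⟨x²⟩ − ⟨x⟩².
φ is even, so ∫ over [−a, a] = 2∫₀ᵃ with φ = 1 − x/a there: ∫₀ᵃ (1 − x/a)² dx = a/3, ∫₀ᵃ x²(1 − x/a)² dx = a³/30, ∫₀ᵃ x⁴(1 − x/a)² dx = a⁵/105.
Normalization: ∫|φ|² dx = 1.4467.
⟨x⟩ = 0.0000 and ⟨x²⟩ = 0.47089.
(Δx)² = 0.47089 − (0.0000)² = 0.47089.

0.4709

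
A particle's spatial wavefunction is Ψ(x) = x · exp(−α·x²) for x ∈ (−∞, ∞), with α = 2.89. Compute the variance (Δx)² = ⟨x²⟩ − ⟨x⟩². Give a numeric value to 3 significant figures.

0.260

Compute ⟨x⟩ and ⟨x²⟩ separately, then (Δx)² = ⟨x²⟩ − ⟨x⟩².
Expand each integrand as polynomial × e^(−2αx²) and use ∫x^(2j)·e^(−2αx²) dx = (2j−1)!!/(4α)^j · √(π/(2α)), odd powers → 0; here √(π/(2α)) = 0.73724.
Normalization: ∫|Ψ|² dx = 0.063775.
⟨x⟩ = 0.0000 and ⟨x²⟩ = 0.25952.
(Δx)² = 0.25952 − (0.0000)² = 0.25952.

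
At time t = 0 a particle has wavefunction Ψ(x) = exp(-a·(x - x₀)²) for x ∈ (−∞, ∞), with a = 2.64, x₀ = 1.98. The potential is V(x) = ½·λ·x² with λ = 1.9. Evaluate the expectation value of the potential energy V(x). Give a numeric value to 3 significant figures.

3.81

⟨V⟩ = ∫ V(x)·|Ψ|² dx / ∫|Ψ|² dx.
Gaussian moments (u = x − x₀): ∫u^(2j)·e^(−2au²) du = (2j−1)!!/(4a)^j · √(π/(2a)), odd powers integrate to 0; here √(π/(2a)) = 0.77136.
State is unnormalized: ∫|Ψ|² dx = 0.77136, and ∫Ψ*·V(x)·Ψ dx = 2.9422, so ⟨V⟩ = 2.9422 / 0.77136.
⟨V⟩ = 3.8143.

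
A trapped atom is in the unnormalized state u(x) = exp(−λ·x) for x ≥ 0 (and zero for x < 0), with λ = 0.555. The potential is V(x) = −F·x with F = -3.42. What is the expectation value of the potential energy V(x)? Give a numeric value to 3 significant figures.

⟨V⟩ = ∫ V(x)·|u|² dx / ∫|u|² dx.
Every integrand reduces to terms xʲ·e^(−2λx) on [0, ∞); use ∫₀^∞ xʲ·e^(−2λx) dx = j!/(2λ)^(j+1).
State is unnormalized: ∫|u|² dx = 0.90090, and ∫u*·V(x)·u dx = 2.7757, so ⟨V⟩ = 2.7757 / 0.90090.
⟨V⟩ = 3.0811.

3.08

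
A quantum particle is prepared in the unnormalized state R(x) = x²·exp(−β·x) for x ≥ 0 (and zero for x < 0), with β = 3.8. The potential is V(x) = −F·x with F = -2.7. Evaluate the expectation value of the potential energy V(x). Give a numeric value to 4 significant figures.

⟨V⟩ = ∫ V(x)·|R|² dx / ∫|R|² dx.
Every integrand reduces to terms xʲ·e^(−2βx) on [0, ∞); use ∫₀^∞ xʲ·e^(−2βx) dx = j!/(2β)^(j+1).
State is unnormalized: ∫|R|² dx = 0.00094655, and ∫R*·V(x)·R dx = 0.0016814, so ⟨V⟩ = 0.0016814 / 0.00094655.
⟨V⟩ = 1.7763.

1.776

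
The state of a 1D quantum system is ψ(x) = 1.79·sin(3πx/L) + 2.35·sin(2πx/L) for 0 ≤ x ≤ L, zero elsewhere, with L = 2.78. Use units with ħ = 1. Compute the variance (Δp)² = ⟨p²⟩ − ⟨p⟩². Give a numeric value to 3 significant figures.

7.45

Compute ⟨p⟩ and ⟨p²⟩ separately; (Δp)² = ⟨p²⟩ − ⟨p⟩².
d²/dx² sin(jπx/L) = −(jπ/L)²·sin(jπx/L); on 0 ≤ x ≤ L, ∫sin²(jπx/L) dx = L/2 and ∫sin(jπx/L)·sin(lπx/L) dx = 0 for j ≠ l, so only diagonal terms survive in ∫|ψ|² and ∫ψ·ψ″; ∫ψ·ψ′ dx = [ψ²/2] between the walls = 0.
Normalization: ∫|ψ|² dx = 12.130.
⟨p⟩ = 0.0000 and ⟨p²⟩ = 7.4527.
(Δp)² = 7.4527 − (0.0000)² = 7.4527.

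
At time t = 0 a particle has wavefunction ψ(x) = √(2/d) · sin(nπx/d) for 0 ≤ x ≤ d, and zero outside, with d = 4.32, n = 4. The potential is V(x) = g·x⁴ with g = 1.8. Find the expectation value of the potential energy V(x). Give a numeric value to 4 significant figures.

121.5

⟨V⟩ = ∫ V(x)·|ψ|² dx.
With sin²θ = (1 − cos2θ)/2 on 0 ≤ x ≤ d: ∫sin²(nπx/d) dx = d/2, ∫x·sin²(nπx/d) dx = d²/4, ∫x²·sin²(nπx/d) dx = d³·(1/6 − 1/(4n²π²)); higher powers xᵏ the same way, integrating xᵏ·cos(2nπx/d) by parts.
⟨V⟩ = 121.45.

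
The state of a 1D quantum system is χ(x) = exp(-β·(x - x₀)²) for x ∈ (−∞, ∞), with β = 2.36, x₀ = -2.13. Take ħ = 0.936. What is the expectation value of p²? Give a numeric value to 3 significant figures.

2.07

p² χ = −ħ² d²χ/dx²; ⟨p²⟩ = −ħ² ∫ χ*·χ'' dx / ∫|χ|² dx.
Gaussian moments (u = x − x₀): ∫u^(2j)·e^(−2βu²) du = (2j−1)!!/(4β)^j · √(π/(2β)), odd powers integrate to 0; here √(π/(2β)) = 0.81584. Derivatives: d/dx e^(−βu²) = −2βu·e^(−βu²), d²/dx² e^(−βu²) = (4β²u² − 2β)·e^(−βu²).
State is unnormalized: ∫|χ|² dx = 0.81584, and ∫χ*·(−ħ² χ'') dx = 1.6868, so ⟨p²⟩ = 1.6868 / 0.81584.
⟨p²⟩ = 2.0676.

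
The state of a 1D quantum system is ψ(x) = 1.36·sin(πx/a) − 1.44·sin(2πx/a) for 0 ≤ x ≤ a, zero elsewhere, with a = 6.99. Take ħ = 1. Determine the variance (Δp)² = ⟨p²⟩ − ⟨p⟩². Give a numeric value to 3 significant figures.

0.522

Compute ⟨p⟩ and ⟨p²⟩ separately; (Δp)² = ⟨p²⟩ − ⟨p⟩².
d²/dx² sin(jπx/a) = −(jπ/a)²·sin(jπx/a); on 0 ≤ x ≤ a, ∫sin²(jπx/a) dx = a/2 and ∫sin(jπx/a)·sin(lπx/a) dx = 0 for j ≠ l, so only diagonal terms survive in ∫|ψ|² and ∫ψ·ψ″; ∫ψ·ψ′ dx = [ψ²/2] between the walls = 0.
Normalization: ∫|ψ|² dx = 13.712.
⟨p⟩ = 0.0000 and ⟨p²⟩ = 0.52229.
(Δp)² = 0.52229 − (0.0000)² = 0.52229.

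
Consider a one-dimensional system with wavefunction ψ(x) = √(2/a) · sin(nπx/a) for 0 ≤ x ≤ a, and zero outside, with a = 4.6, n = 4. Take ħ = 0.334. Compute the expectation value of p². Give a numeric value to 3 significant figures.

p² ψ = −ħ² d²ψ/dx²; ⟨p²⟩ = −ħ² ∫ ψ*·ψ'' dx.
d/dx sin(nπx/a) = (nπ/a)·cos(nπx/a) and d²/dx² sin(nπx/a) = −(nπ/a)²·sin(nπx/a); on 0 ≤ x ≤ a, ∫sin²(nπx/a) dx = a/2 and ∫sin(nπx/a)·cos(nπx/a) dx = 0.
⟨p²⟩ = 0.83252.

0.833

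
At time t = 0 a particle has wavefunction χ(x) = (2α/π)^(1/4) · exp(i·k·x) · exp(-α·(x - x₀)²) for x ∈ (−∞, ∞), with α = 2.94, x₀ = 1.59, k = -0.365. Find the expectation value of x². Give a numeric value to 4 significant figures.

⟨x²⟩ = ∫ x²·|χ|² dx (integrals over the domain).
Gaussian moments (u = x − x₀): ∫u^(2j)·e^(−2αu²) du = (2j−1)!!/(4α)^j · √(π/(2α)), odd powers integrate to 0; here √(π/(2α)) = 0.73095.
⟨x²⟩ = 2.6131.

2.613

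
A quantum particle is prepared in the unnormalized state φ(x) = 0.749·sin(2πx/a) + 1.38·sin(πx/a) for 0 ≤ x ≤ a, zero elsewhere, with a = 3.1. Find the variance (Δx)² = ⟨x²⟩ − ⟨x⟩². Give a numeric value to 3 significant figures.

0.178

Compute ⟨x⟩ and ⟨x²⟩ separately, then (Δx)² = ⟨x²⟩ − ⟨x⟩².
On 0 ≤ x ≤ a (j ≠ l): ∫sin²(jπx/a) dx = a/2, ∫sin(jπx/a)·sin(lπx/a) dx = 0; diagonal moments ∫x·sin²(jπx/a) dx = a²/4, ∫x²·sin²(jπx/a) dx = a³·(1/6 − 1/(4j²π²)); cross terms ∫x·sin(jπx/a)·sin(lπx/a) dx = 0 for j + l even and −4jla²/(π²(j² − l²)²) for j + l odd, ∫x²·sin(jπx/a)·sin(lπx/a) dx = (−1)^(j+l)·4jla³/(π²(j² − l²)²); higher powers the same way via product-to-sum and parts.
Normalization: ∫|φ|² dx = 3.8214.
⟨x⟩ = 1.0818 and ⟨x²⟩ = 1.3481.
(Δx)² = 1.3481 − (1.0818)² = 0.17785.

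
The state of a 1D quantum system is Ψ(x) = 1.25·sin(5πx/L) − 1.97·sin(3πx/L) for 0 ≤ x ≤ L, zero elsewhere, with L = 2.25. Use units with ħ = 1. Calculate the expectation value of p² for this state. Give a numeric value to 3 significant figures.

26.5

p² Ψ = −ħ² d²Ψ/dx²; ⟨p²⟩ = −ħ² ∫ Ψ*·Ψ'' dx / ∫|Ψ|² dx.
d²/dx² sin(jπx/L) = −(jπ/L)²·sin(jπx/L); on 0 ≤ x ≤ L, ∫sin²(jπx/L) dx = L/2 and ∫sin(jπx/L)·sin(lπx/L) dx = 0 for j ≠ l, so only diagonal terms survive in ∫|Ψ|² and ∫Ψ·Ψ″; ∫Ψ·Ψ′ dx = [Ψ²/2] between the walls = 0.
State is unnormalized: ∫|Ψ|² dx = 6.1238, and ∫Ψ*·(−ħ² Ψ'') dx = 162.28, so ⟨p²⟩ = 162.28 / 6.1238.
⟨p²⟩ = 26.500.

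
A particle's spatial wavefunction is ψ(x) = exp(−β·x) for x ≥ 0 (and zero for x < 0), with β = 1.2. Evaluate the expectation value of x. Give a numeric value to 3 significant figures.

0.417

⟨x⟩ = ∫ x·|ψ|² dx / ∫|ψ|² dx (integrals over the domain).
Every integrand reduces to terms xʲ·e^(−2βx) on [0, ∞); use ∫₀^∞ xʲ·e^(−2βx) dx = j!/(2β)^(j+1).
State is unnormalized: ∫|ψ|² dx = 0.41667, and ∫ψ*·x·ψ dx = 0.17361, so ⟨x⟩ = 0.17361 / 0.41667.
⟨x⟩ = 0.41667.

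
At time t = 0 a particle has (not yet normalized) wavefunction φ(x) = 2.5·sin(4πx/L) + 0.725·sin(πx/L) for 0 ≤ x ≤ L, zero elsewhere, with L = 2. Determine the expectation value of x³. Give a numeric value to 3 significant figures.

1.83

⟨x³⟩ = ∫ x³·|φ|² dx / ∫|φ|² dx (integrals over the domain).
On 0 ≤ x ≤ L (j ≠ l): ∫sin²(jπx/L) dx = L/2, ∫sin(jπx/L)·sin(lπx/L) dx = 0; diagonal moments ∫x·sin²(jπx/L) dx = L²/4, ∫x²·sin²(jπx/L) dx = L³·(1/6 − 1/(4j²π²)); cross terms ∫x·sin(jπx/L)·sin(lπx/L) dx = 0 for j + l even and −4jlL²/(π²(j² − l²)²) for j + l odd, ∫x²·sin(jπx/L)·sin(lπx/L) dx = (−1)^(j+l)·4jlL³/(π²(j² − l²)²); higher powers the same way via product-to-sum and parts.
State is unnormalized: ∫|φ|² dx = 6.7756, and ∫φ*·x³·φ dx = 12.406, so ⟨x³⟩ = 12.406 / 6.7756.
⟨x³⟩ = 1.8309.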